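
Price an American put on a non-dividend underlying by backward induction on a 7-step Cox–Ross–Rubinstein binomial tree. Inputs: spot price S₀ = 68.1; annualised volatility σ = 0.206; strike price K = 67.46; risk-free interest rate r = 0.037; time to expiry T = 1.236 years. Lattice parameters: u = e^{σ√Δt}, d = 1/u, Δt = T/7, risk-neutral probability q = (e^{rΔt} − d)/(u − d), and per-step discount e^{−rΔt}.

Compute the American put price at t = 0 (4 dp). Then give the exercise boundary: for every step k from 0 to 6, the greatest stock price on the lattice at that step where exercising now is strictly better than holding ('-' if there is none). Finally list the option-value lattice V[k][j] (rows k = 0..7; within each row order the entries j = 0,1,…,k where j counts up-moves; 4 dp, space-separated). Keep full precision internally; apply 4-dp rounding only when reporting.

Δt=0.17657, u=1.09042, d=0.91708, q=0.51619, disc=e^(-rΔt)=0.99349
k=7 terminal: V=max(K-S,0) → 30.3071 23.2846 14.9349 5.0069 0.0000 0.0000 0.0000 0.0000
k=6: j=0 S=40.5123 intr=26.9477 cont=26.5084 V=26.9477[EX]; j=1 S=48.1696 intr=19.2904 cont=18.8511 V=19.2904[EX]; j=2 S=57.2744 intr=10.1856 cont=9.7463 V=10.1856[EX]; j=3 S=68.1000 intr=0.0000 cont=2.4067 V=2.4067[hold]; j=4 S=80.9718 intr=0.0000 cont=0.0000 V=0.0000[hold]; j=5 S=96.2766 intr=0.0000 cont=0.0000 V=0.0000[hold]; j=6 S=114.4742 intr=0.0000 cont=0.0000 V=0.0000[hold]  S*(6)=57.2744
k=5: j=0 S=44.1754 intr=23.2846 cont=22.8454 V=23.2846[EX]; j=1 S=52.5251 intr=14.9349 cont=14.4956 V=14.9349[EX]; j=2 S=62.4531 intr=5.0069 cont=6.1301 V=6.1301[hold]; j=3 S=74.2575 intr=0.0000 cont=1.1568 V=1.1568[hold]; j=4 S=88.2932 intr=0.0000 cont=0.0000 V=0.0000[hold]; j=5 S=104.9818 intr=0.0000 cont=0.0000 V=0.0000[hold]  S*(5)=52.5251
k=4: j=0 S=48.1696 intr=19.2904 cont=18.8511 V=19.2904[EX]; j=1 S=57.2744 intr=10.1856 cont=10.3223 V=10.3223[hold]; j=2 S=68.1000 intr=0.0000 cont=3.5397 V=3.5397[hold]; j=3 S=80.9718 intr=0.0000 cont=0.5560 V=0.5560[hold]; j=4 S=96.2766 intr=0.0000 cont=0.0000 V=0.0000[hold]  S*(4)=48.1696
k=3: j=0 S=52.5251 intr=14.9349 cont=14.5657 V=14.9349[EX]; j=1 S=62.4531 intr=5.0069 cont=6.7768 V=6.7768[hold]; j=2 S=74.2575 intr=0.0000 cont=1.9866 V=1.9866[hold]; j=3 S=88.2932 intr=0.0000 cont=0.2673 V=0.2673[hold]  S*(3)=52.5251
k=2: j=0 S=57.2744 intr=10.1856 cont=10.6540 V=10.6540[hold]; j=1 S=68.1000 intr=0.0000 cont=4.2761 V=4.2761[hold]; j=2 S=80.9718 intr=0.0000 cont=1.0919 V=1.0919[hold]  S*(2)=-
k=1: j=0 S=62.4531 intr=5.0069 cont=7.3139 V=7.3139[hold]; j=1 S=74.2575 intr=0.0000 cont=2.6153 V=2.6153[hold]  S*(1)=-
k=0: j=0 S=68.1000 intr=0.0000 cont=4.8567 V=4.8567[hold]  S*(0)=-

price = 4.8567
boundary = - - - 52.5251 48.1696 52.5251 57.2744
tree:
4.8567
7.3139 2.6153
10.6540 4.2761 1.0919
14.9349 6.7768 1.9866 0.2673
19.2904 10.3223 3.5397 0.5560 0.0000
23.2846 14.9349 6.1301 1.1568 0.0000 0.0000
26.9477 19.2904 10.1856 2.4067 0.0000 0.0000 0.0000
30.3071 23.2846 14.9349 5.0069 0.0000 0.0000 0.0000 0.0000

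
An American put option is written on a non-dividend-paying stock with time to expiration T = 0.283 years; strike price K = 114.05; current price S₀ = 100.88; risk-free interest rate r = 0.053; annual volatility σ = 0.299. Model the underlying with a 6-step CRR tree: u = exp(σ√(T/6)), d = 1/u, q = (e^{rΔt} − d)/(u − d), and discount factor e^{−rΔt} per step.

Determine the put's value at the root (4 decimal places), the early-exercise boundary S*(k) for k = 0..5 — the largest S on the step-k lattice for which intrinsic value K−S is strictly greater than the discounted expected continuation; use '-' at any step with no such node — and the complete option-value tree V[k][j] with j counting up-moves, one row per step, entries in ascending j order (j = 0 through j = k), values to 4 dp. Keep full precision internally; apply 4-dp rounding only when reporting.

price = 14.3235
boundary = - - 88.5935 94.5374 100.8800 94.5374
tree:
14.3235
19.5258 9.2550
25.4565 13.7638 4.8466
31.0266 19.5126 8.1527 1.6044
36.2466 25.4565 13.1700 3.2365 0.0000
41.1383 31.0266 19.5126 6.5287 0.0000 0.0000
45.7225 36.2466 25.4565 13.1700 0.0000 0.0000 0.0000

params: Δt=0.04717 u=1.06709 d=0.93713 q=0.50303 e^(-rΔt)=0.99750
t_6 payoffs: 45.7225 36.2466 25.4565 13.1700 0.0000 0.0000 0.0000
t_5: node(5,0) S=72.9117 payoff=41.1383 vs cont=40.8535 → 41.1383 [stop]  node(5,1) S=83.0234 payoff=31.0266 vs cont=30.7419 → 31.0266 [stop]  node(5,2) S=94.5374 payoff=19.5126 vs cont=19.2279 → 19.5126 [stop]  node(5,3) S=107.6482 payoff=6.4018 vs cont=6.5287 → 6.5287 [wait]  node(5,4) S=122.5772 payoff=0.0000 vs cont=0.0000 → 0.0000 [wait]  node(5,5) S=139.5767 payoff=0.0000 vs cont=0.0000 → 0.0000 [wait]  ⇒ S*(5)=94.5374
t_4: node(4,0) S=77.8034 payoff=36.2466 vs cont=35.9618 → 36.2466 [stop]  node(4,1) S=88.5935 payoff=25.4565 vs cont=25.1717 → 25.4565 [stop]  node(4,2) S=100.8800 payoff=13.1700 vs cont=12.9489 → 13.1700 [stop]  node(4,3) S=114.8704 payoff=0.0000 vs cont=3.2365 → 3.2365 [wait]  node(4,4) S=130.8011 payoff=0.0000 vs cont=0.0000 → 0.0000 [wait]  ⇒ S*(4)=100.8800
t_3: node(3,0) S=83.0234 payoff=31.0266 vs cont=30.7419 → 31.0266 [stop]  node(3,1) S=94.5374 payoff=19.5126 vs cont=19.2279 → 19.5126 [stop]  node(3,2) S=107.6482 payoff=6.4018 vs cont=8.1527 → 8.1527 [wait]  node(3,3) S=122.5772 payoff=0.0000 vs cont=1.6044 → 1.6044 [wait]  ⇒ S*(3)=94.5374
t_2: node(2,0) S=88.5935 payoff=25.4565 vs cont=25.1717 → 25.4565 [stop]  node(2,1) S=100.8800 payoff=13.1700 vs cont=13.7638 → 13.7638 [wait]  node(2,2) S=114.8704 payoff=0.0000 vs cont=4.8466 → 4.8466 [wait]  ⇒ S*(2)=88.5935
t_1: node(1,0) S=94.5374 payoff=19.5126 vs cont=19.5258 → 19.5258 [wait]  node(1,1) S=107.6482 payoff=6.4018 vs cont=9.2550 → 9.2550 [wait]  ⇒ S*(1)=-
t_0: node(0,0) S=100.8800 payoff=13.1700 vs cont=14.3235 → 14.3235 [wait]  ⇒ S*(0)=-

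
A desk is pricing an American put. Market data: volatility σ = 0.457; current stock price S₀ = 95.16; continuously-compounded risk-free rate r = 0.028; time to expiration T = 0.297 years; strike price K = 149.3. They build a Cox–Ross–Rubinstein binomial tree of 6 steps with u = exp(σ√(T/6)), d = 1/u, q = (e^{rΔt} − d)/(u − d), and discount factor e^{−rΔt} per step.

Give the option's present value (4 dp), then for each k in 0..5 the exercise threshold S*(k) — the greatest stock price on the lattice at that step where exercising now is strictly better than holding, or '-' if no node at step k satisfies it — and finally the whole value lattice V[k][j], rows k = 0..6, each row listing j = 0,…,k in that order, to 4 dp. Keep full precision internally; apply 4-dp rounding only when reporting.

Δt=0.04950, u=1.10702, d=0.90332, q=0.48141, disc=e^(-rΔt)=0.99861
k=6 terminal: V=max(K-S,0) → 97.5977 85.9386 71.6503 54.1400 32.6810 6.3830 0.0000
k=5: j=0 S=57.2358 intr=92.0642 cont=91.8574 V=92.0642[EX]; j=1 S=70.1427 intr=79.1573 cont=78.9505 V=79.1573[EX]; j=2 S=85.9601 intr=63.3399 cont=63.1331 V=63.3399[EX]; j=3 S=105.3445 intr=43.9555 cont=43.7487 V=43.9555[EX]; j=4 S=129.1001 intr=20.1999 cont=19.9931 V=20.1999[EX]; j=5 S=158.2127 intr=0.0000 cont=3.3056 V=3.3056[hold]  S*(5)=129.1001
k=4: j=0 S=63.3614 intr=85.9386 cont=85.7318 V=85.9386[EX]; j=1 S=77.6497 intr=71.6503 cont=71.4435 V=71.6503[EX]; j=2 S=95.1600 intr=54.1400 cont=53.9332 V=54.1400[EX]; j=3 S=116.6190 intr=32.6810 cont=32.4743 V=32.6810[EX]; j=4 S=142.9170 intr=6.3830 cont=12.0501 V=12.0501[hold]  S*(4)=116.6190
k=3: j=0 S=70.1427 intr=79.1573 cont=78.9505 V=79.1573[EX]; j=1 S=85.9601 intr=63.3399 cont=63.1331 V=63.3399[EX]; j=2 S=105.3445 intr=43.9555 cont=43.7487 V=43.9555[EX]; j=3 S=129.1001 intr=20.1999 cont=22.7175 V=22.7175[hold]  S*(3)=105.3445
k=2: j=0 S=77.6497 intr=71.6503 cont=71.4435 V=71.6503[EX]; j=1 S=95.1600 intr=54.1400 cont=53.9332 V=54.1400[EX]; j=2 S=116.6190 intr=32.6810 cont=33.6846 V=33.6846[hold]  S*(2)=95.1600
k=1: j=0 S=85.9601 intr=63.3399 cont=63.1331 V=63.3399[EX]; j=1 S=105.3445 intr=43.9555 cont=44.2312 V=44.2312[hold]  S*(1)=85.9601
k=0: j=0 S=95.1600 intr=54.1400 cont=54.0657 V=54.1400[EX]  S*(0)=95.1600

price = 54.1400
boundary = 95.1600 85.9601 95.1600 105.3445 116.6190 129.1001
tree:
54.1400
63.3399 44.2312
71.6503 54.1400 33.6846
79.1573 63.3399 43.9555 22.7175
85.9386 71.6503 54.1400 32.6810 12.0501
92.0642 79.1573 63.3399 43.9555 20.1999 3.3056
97.5977 85.9386 71.6503 54.1400 32.6810 6.3830 0.0000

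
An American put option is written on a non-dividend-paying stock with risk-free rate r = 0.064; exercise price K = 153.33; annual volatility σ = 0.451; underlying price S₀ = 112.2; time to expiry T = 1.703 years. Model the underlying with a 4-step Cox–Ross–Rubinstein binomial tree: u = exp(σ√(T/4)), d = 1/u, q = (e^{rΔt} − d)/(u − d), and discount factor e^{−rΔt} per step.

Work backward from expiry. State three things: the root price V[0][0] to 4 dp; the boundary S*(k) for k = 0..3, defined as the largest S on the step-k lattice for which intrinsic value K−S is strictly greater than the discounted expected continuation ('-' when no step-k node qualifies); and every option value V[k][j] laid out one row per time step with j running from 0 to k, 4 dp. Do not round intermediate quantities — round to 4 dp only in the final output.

price = 48.7688
boundary = - 83.5970 62.2857 83.5970
tree:
48.7688
69.7330 28.2786
91.0443 45.4557 10.8081
106.9227 69.7330 21.0841 0.0000
118.7532 91.0443 41.1300 0.0000 0.0000

Δt=0.42575  u=1.34215  d=0.74507  q=0.47322  discount=0.97312
step 4 (expiry): payoffs max(K−S,0) = 118.7532 91.0443 41.1300 0.0000 0.0000
step 3: (k=3,j=0): S=46.4073, (K−S)⁺=106.9227, hold=102.8012 ⇒ V=106.9227 exercise | (k=3,j=1): S=83.5970, (K−S)⁺=69.7330, hold=65.6115 ⇒ V=69.7330 exercise | (k=3,j=2): S=150.5896, (K−S)⁺=2.7404, hold=21.0841 ⇒ V=21.0841 continue | (k=3,j=3): S=271.2685, (K−S)⁺=0.0000, hold=0.0000 ⇒ V=0.0000 continue  boundary S*=83.5970
step 2: (k=2,j=0): S=62.2857, (K−S)⁺=91.0443, hold=86.9227 ⇒ V=91.0443 exercise | (k=2,j=1): S=112.2000, (K−S)⁺=41.1300, hold=45.4557 ⇒ V=45.4557 continue | (k=2,j=2): S=202.1144, (K−S)⁺=0.0000, hold=10.8081 ⇒ V=10.8081 continue  boundary S*=62.2857
step 1: (k=1,j=0): S=83.5970, (K−S)⁺=69.7330, hold=67.6035 ⇒ V=69.7330 exercise | (k=1,j=1): S=150.5896, (K−S)⁺=2.7404, hold=28.2786 ⇒ V=28.2786 continue  boundary S*=83.5970
step 0: (k=0,j=0): S=112.2000, (K−S)⁺=41.1300, hold=48.7688 ⇒ V=48.7688 continue  boundary S*=-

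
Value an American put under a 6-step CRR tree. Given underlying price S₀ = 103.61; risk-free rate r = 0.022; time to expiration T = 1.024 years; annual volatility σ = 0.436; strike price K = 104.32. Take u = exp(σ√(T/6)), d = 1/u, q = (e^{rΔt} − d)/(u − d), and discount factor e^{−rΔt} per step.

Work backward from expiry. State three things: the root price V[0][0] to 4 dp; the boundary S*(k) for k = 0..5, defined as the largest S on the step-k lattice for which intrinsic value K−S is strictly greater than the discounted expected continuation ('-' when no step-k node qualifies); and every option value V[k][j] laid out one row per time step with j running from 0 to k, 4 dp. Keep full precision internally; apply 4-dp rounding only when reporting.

params: Δt=0.17067 u=1.19736 d=0.83517 q=0.46548 e^(-rΔt)=0.99625
t_6 payoffs: 69.1597 53.9117 32.0510 0.7100 0.0000 0.0000 0.0000
t_5: node(5,0) S=42.0995 payoff=62.2205 vs cont=61.8295 → 62.2205 [stop]  node(5,1) S=60.3569 payoff=43.9631 vs cont=43.5722 → 43.9631 [stop]  node(5,2) S=86.5320 payoff=17.7880 vs cont=17.3970 → 17.7880 [stop]  node(5,3) S=124.0585 payoff=0.0000 vs cont=0.3781 → 0.3781 [wait]  node(5,4) S=177.8592 payoff=0.0000 vs cont=0.0000 → 0.0000 [wait]  node(5,5) S=254.9918 payoff=0.0000 vs cont=0.0000 → 0.0000 [wait]  ⇒ S*(5)=86.5320
t_4: node(4,0) S=50.4083 payoff=53.9117 vs cont=53.5208 → 53.9117 [stop]  node(4,1) S=72.2690 payoff=32.0510 vs cont=31.6601 → 32.0510 [stop]  node(4,2) S=103.6100 payoff=0.7100 vs cont=9.6478 → 9.6478 [wait]  node(4,3) S=148.5428 payoff=0.0000 vs cont=0.2013 → 0.2013 [wait]  node(4,4) S=212.9616 payoff=0.0000 vs cont=0.0000 → 0.0000 [wait]  ⇒ S*(4)=72.2690
t_3: node(3,0) S=60.3569 payoff=43.9631 vs cont=43.5722 → 43.9631 [stop]  node(3,1) S=86.5320 payoff=17.7880 vs cont=21.5418 → 21.5418 [wait]  node(3,2) S=124.0585 payoff=0.0000 vs cont=5.2310 → 5.2310 [wait]  node(3,3) S=177.8592 payoff=0.0000 vs cont=0.1072 → 0.1072 [wait]  ⇒ S*(3)=60.3569
t_2: node(2,0) S=72.2690 payoff=32.0510 vs cont=33.4008 → 33.4008 [wait]  node(2,1) S=103.6100 payoff=0.7100 vs cont=13.8972 → 13.8972 [wait]  node(2,2) S=148.5428 payoff=0.0000 vs cont=2.8353 → 2.8353 [wait]  ⇒ S*(2)=-
t_1: node(1,0) S=86.5320 payoff=17.7880 vs cont=24.2312 → 24.2312 [wait]  node(1,1) S=124.0585 payoff=0.0000 vs cont=8.7154 → 8.7154 [wait]  ⇒ S*(1)=-
t_0: node(0,0) S=103.6100 payoff=0.7100 vs cont=16.9452 → 16.9452 [wait]  ⇒ S*(0)=-

price = 16.9452
boundary = - - - 60.3569 72.2690 86.5320
tree:
16.9452
24.2312 8.7154
33.4008 13.8972 2.8353
43.9631 21.5418 5.2310 0.1072
53.9117 32.0510 9.6478 0.2013 0.0000
62.2205 43.9631 17.7880 0.3781 0.0000 0.0000
69.1597 53.9117 32.0510 0.7100 0.0000 0.0000 0.0000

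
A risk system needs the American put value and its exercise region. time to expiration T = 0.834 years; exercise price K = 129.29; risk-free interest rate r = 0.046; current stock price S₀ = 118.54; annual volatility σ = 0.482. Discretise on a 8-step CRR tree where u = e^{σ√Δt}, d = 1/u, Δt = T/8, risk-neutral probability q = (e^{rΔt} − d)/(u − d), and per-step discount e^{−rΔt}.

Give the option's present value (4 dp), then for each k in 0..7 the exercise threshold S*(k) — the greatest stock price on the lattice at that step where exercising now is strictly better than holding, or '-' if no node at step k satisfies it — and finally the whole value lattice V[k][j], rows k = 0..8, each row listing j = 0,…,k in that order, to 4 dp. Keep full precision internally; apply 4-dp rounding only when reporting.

Δt=0.10425, u=1.16839, d=0.85588, q=0.47655, disc=e^(-rΔt)=0.99522
k=8 terminal: V=max(K-S,0) → 95.1580 82.6952 65.6818 42.4562 10.7500 0.0000 0.0000 0.0000 0.0000
k=7: j=0 S=39.8794 intr=89.4106 cont=88.7920 V=89.4106[EX]; j=1 S=54.4409 intr=74.8491 cont=74.2306 V=74.8491[EX]; j=2 S=74.3192 intr=54.9708 cont=54.3523 V=54.9708[EX]; j=3 S=101.4558 intr=27.8342 cont=27.2157 V=27.8342[EX]; j=4 S=138.5010 intr=0.0000 cont=5.6001 V=5.6001[hold]; j=5 S=189.0727 intr=0.0000 cont=0.0000 V=0.0000[hold]; j=6 S=258.1100 intr=0.0000 cont=0.0000 V=0.0000[hold]; j=7 S=352.3552 intr=0.0000 cont=0.0000 V=0.0000[hold]  S*(7)=101.4558
k=6: j=0 S=46.5948 intr=82.6952 cont=82.0767 V=82.6952[EX]; j=1 S=63.6082 intr=65.6818 cont=65.0633 V=65.6818[EX]; j=2 S=86.8338 intr=42.4562 cont=41.8376 V=42.4562[EX]; j=3 S=118.5400 intr=10.7500 cont=17.1560 V=17.1560[hold]; j=4 S=161.8232 intr=0.0000 cont=2.9173 V=2.9173[hold]; j=5 S=220.9107 intr=0.0000 cont=0.0000 V=0.0000[hold]; j=6 S=301.5732 intr=0.0000 cont=0.0000 V=0.0000[hold]  S*(6)=86.8338
k=5: j=0 S=54.4409 intr=74.8491 cont=74.2306 V=74.8491[EX]; j=1 S=74.3192 intr=54.9708 cont=54.3523 V=54.9708[EX]; j=2 S=101.4558 intr=27.8342 cont=30.2539 V=30.2539[hold]; j=3 S=138.5010 intr=0.0000 cont=10.3209 V=10.3209[hold]; j=4 S=189.0727 intr=0.0000 cont=1.5198 V=1.5198[hold]; j=5 S=258.1100 intr=0.0000 cont=0.0000 V=0.0000[hold]  S*(5)=74.3192
k=4: j=0 S=63.6082 intr=65.6818 cont=65.0633 V=65.6818[EX]; j=1 S=86.8338 intr=42.4562 cont=42.9852 V=42.9852[hold]; j=2 S=118.5400 intr=10.7500 cont=20.6554 V=20.6554[hold]; j=3 S=161.8232 intr=0.0000 cont=6.0974 V=6.0974[hold]; j=4 S=220.9107 intr=0.0000 cont=0.7917 V=0.7917[hold]  S*(4)=63.6082
k=3: j=0 S=74.3192 intr=54.9708 cont=54.6032 V=54.9708[EX]; j=1 S=101.4558 intr=27.8342 cont=32.1892 V=32.1892[hold]; j=2 S=138.5010 intr=0.0000 cont=13.6521 V=13.6521[hold]; j=3 S=189.0727 intr=0.0000 cont=3.5519 V=3.5519[hold]  S*(3)=74.3192
k=2: j=0 S=86.8338 intr=42.4562 cont=43.9031 V=43.9031[hold]; j=1 S=118.5400 intr=10.7500 cont=23.2435 V=23.2435[hold]; j=2 S=161.8232 intr=0.0000 cont=8.7965 V=8.7965[hold]  S*(2)=-
k=1: j=0 S=101.4558 intr=27.8342 cont=33.8948 V=33.8948[hold]; j=1 S=138.5010 intr=0.0000 cont=16.2805 V=16.2805[hold]  S*(1)=-
k=0: j=0 S=118.5400 intr=10.7500 cont=25.3786 V=25.3786[hold]  S*(0)=-

price = 25.3786
boundary = - - - 74.3192 63.6082 74.3192 86.8338 101.4558
tree:
25.3786
33.8948 16.2805
43.9031 23.2435 8.7965
54.9708 32.1892 13.6521 3.5519
65.6818 42.9852 20.6554 6.0974 0.7917
74.8491 54.9708 30.2539 10.3209 1.5198 0.0000
82.6952 65.6818 42.4562 17.1560 2.9173 0.0000 0.0000
89.4106 74.8491 54.9708 27.8342 5.6001 0.0000 0.0000 0.0000
95.1580 82.6952 65.6818 42.4562 10.7500 0.0000 0.0000 0.0000 0.0000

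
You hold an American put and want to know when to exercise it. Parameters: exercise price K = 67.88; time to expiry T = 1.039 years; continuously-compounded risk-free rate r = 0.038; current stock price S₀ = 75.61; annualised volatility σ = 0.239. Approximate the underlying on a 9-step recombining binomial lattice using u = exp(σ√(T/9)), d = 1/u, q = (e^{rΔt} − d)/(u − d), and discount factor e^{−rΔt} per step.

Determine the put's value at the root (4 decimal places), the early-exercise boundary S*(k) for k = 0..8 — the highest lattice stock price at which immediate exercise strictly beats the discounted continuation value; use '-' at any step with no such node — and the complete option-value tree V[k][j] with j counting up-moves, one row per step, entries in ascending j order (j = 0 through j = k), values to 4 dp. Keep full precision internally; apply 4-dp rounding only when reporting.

price = 2.9403
boundary = - - - - 54.6401 50.3784 54.6401 50.3784 54.6401
tree:
2.9403
4.4852 1.4621
6.6567 2.4105 0.5517
9.5668 3.8820 0.9991 0.1209
13.2399 6.0744 1.7816 0.2462 0.0000
17.5016 9.1711 3.1129 0.5012 0.0000 0.0000
21.4309 13.2399 5.2903 1.0207 0.0000 0.0000 0.0000
25.0537 17.5016 8.6372 2.0783 0.0000 0.0000 0.0000 0.0000
28.3940 21.4309 13.2399 4.2321 0.0000 0.0000 0.0000 0.0000 0.0000
31.4737 25.0537 17.5016 8.6177 0.0000 0.0000 0.0000 0.0000 0.0000 0.0000

Δt=0.11544  u=1.08459  d=0.92200  q=0.50675  discount=0.99562
step 9 (expiry): payoffs max(K−S,0) = 31.4737 25.0537 17.5016 8.6177 0.0000 0.0000 0.0000 0.0000 0.0000 0.0000
step 8: (k=8,j=0): S=39.4860, (K−S)⁺=28.3940, hold=28.0969 ⇒ V=28.3940 exercise | (k=8,j=1): S=46.4491, (K−S)⁺=21.4309, hold=21.1338 ⇒ V=21.4309 exercise | (k=8,j=2): S=54.6401, (K−S)⁺=13.2399, hold=12.9428 ⇒ V=13.2399 exercise | (k=8,j=3): S=64.2755, (K−S)⁺=3.6045, hold=4.2321 ⇒ V=4.2321 continue | (k=8,j=4): S=75.6100, (K−S)⁺=0.0000, hold=0.0000 ⇒ V=0.0000 continue | (k=8,j=5): S=88.9433, (K−S)⁺=0.0000, hold=0.0000 ⇒ V=0.0000 continue | (k=8,j=6): S=104.6279, (K−S)⁺=0.0000, hold=0.0000 ⇒ V=0.0000 continue | (k=8,j=7): S=123.0783, (K−S)⁺=0.0000, hold=0.0000 ⇒ V=0.0000 continue | (k=8,j=8): S=144.7823, (K−S)⁺=0.0000, hold=0.0000 ⇒ V=0.0000 continue  boundary S*=54.6401
step 7: (k=7,j=0): S=42.8263, (K−S)⁺=25.0537, hold=24.7566 ⇒ V=25.0537 exercise | (k=7,j=1): S=50.3784, (K−S)⁺=17.5016, hold=17.2045 ⇒ V=17.5016 exercise | (k=7,j=2): S=59.2623, (K−S)⁺=8.6177, hold=8.6372 ⇒ V=8.6372 continue | (k=7,j=3): S=69.7128, (K−S)⁺=0.0000, hold=2.0783 ⇒ V=2.0783 continue | (k=7,j=4): S=82.0061, (K−S)⁺=0.0000, hold=0.0000 ⇒ V=0.0000 continue | (k=7,j=5): S=96.4673, (K−S)⁺=0.0000, hold=0.0000 ⇒ V=0.0000 continue | (k=7,j=6): S=113.4787, (K−S)⁺=0.0000, hold=0.0000 ⇒ V=0.0000 continue | (k=7,j=7): S=133.4899, (K−S)⁺=0.0000, hold=0.0000 ⇒ V=0.0000 continue  boundary S*=50.3784
step 6: (k=6,j=0): S=46.4491, (K−S)⁺=21.4309, hold=21.1338 ⇒ V=21.4309 exercise | (k=6,j=1): S=54.6401, (K−S)⁺=13.2399, hold=12.9526 ⇒ V=13.2399 exercise | (k=6,j=2): S=64.2755, (K−S)⁺=3.6045, hold=5.2903 ⇒ V=5.2903 continue | (k=6,j=3): S=75.6100, (K−S)⁺=0.0000, hold=1.0207 ⇒ V=1.0207 continue | (k=6,j=4): S=88.9433, (K−S)⁺=0.0000, hold=0.0000 ⇒ V=0.0000 continue | (k=6,j=5): S=104.6279, (K−S)⁺=0.0000, hold=0.0000 ⇒ V=0.0000 continue | (k=6,j=6): S=123.0783, (K−S)⁺=0.0000, hold=0.0000 ⇒ V=0.0000 continue  boundary S*=54.6401
step 5: (k=5,j=0): S=50.3784, (K−S)⁺=17.5016, hold=17.2045 ⇒ V=17.5016 exercise | (k=5,j=1): S=59.2623, (K−S)⁺=8.6177, hold=9.1711 ⇒ V=9.1711 continue | (k=5,j=2): S=69.7128, (K−S)⁺=0.0000, hold=3.1129 ⇒ V=3.1129 continue | (k=5,j=3): S=82.0061, (K−S)⁺=0.0000, hold=0.5012 ⇒ V=0.5012 continue | (k=5,j=4): S=96.4673, (K−S)⁺=0.0000, hold=0.0000 ⇒ V=0.0000 continue | (k=5,j=5): S=113.4787, (K−S)⁺=0.0000, hold=0.0000 ⇒ V=0.0000 continue  boundary S*=50.3784
step 4: (k=4,j=0): S=54.6401, (K−S)⁺=13.2399, hold=13.2220 ⇒ V=13.2399 exercise | (k=4,j=1): S=64.2755, (K−S)⁺=3.6045, hold=6.0744 ⇒ V=6.0744 continue | (k=4,j=2): S=75.6100, (K−S)⁺=0.0000, hold=1.7816 ⇒ V=1.7816 continue | (k=4,j=3): S=88.9433, (K−S)⁺=0.0000, hold=0.2462 ⇒ V=0.2462 continue | (k=4,j=4): S=104.6279, (K−S)⁺=0.0000, hold=0.0000 ⇒ V=0.0000 continue  boundary S*=54.6401
step 3: (k=3,j=0): S=59.2623, (K−S)⁺=8.6177, hold=9.5668 ⇒ V=9.5668 continue | (k=3,j=1): S=69.7128, (K−S)⁺=0.0000, hold=3.8820 ⇒ V=3.8820 continue | (k=3,j=2): S=82.0061, (K−S)⁺=0.0000, hold=0.9991 ⇒ V=0.9991 continue | (k=3,j=3): S=96.4673, (K−S)⁺=0.0000, hold=0.1209 ⇒ V=0.1209 continue  boundary S*=-
step 2: (k=2,j=0): S=64.2755, (K−S)⁺=3.6045, hold=6.6567 ⇒ V=6.6567 continue | (k=2,j=1): S=75.6100, (K−S)⁺=0.0000, hold=2.4105 ⇒ V=2.4105 continue | (k=2,j=2): S=88.9433, (K−S)⁺=0.0000, hold=0.5517 ⇒ V=0.5517 continue  boundary S*=-
step 1: (k=1,j=0): S=69.7128, (K−S)⁺=0.0000, hold=4.4852 ⇒ V=4.4852 continue | (k=1,j=1): S=82.0061, (K−S)⁺=0.0000, hold=1.4621 ⇒ V=1.4621 continue  boundary S*=-
step 0: (k=0,j=0): S=75.6100, (K−S)⁺=0.0000, hold=2.9403 ⇒ V=2.9403 continue  boundary S*=-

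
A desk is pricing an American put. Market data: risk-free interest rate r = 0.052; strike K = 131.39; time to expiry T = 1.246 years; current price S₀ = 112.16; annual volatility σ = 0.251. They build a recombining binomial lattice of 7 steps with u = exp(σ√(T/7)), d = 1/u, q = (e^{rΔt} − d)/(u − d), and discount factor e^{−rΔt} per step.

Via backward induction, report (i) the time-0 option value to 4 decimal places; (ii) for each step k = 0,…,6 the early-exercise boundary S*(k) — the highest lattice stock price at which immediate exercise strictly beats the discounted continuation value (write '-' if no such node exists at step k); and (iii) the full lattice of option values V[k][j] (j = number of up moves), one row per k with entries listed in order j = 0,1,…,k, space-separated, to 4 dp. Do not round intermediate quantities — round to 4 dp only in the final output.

Δt=0.17800, u=1.11171, d=0.89952, q=0.51737, disc=e^(-rΔt)=0.99079
k=7 terminal: V=max(K-S,0) → 77.9453 65.3381 49.7569 30.5001 6.7009 0.0000 0.0000 0.0000
k=6: j=0 S=59.4149 intr=71.9751 cont=70.7646 V=71.9751[EX]; j=1 S=73.4304 intr=57.9596 cont=56.7490 V=57.9596[EX]; j=2 S=90.7522 intr=40.6378 cont=39.4273 V=40.6378[EX]; j=3 S=112.1600 intr=19.2300 cont=18.0195 V=19.2300[EX]; j=4 S=138.6178 intr=0.0000 cont=3.2042 V=3.2042[hold]; j=5 S=171.3168 intr=0.0000 cont=0.0000 V=0.0000[hold]; j=6 S=211.7293 intr=0.0000 cont=0.0000 V=0.0000[hold]  S*(6)=112.1600
k=5: j=0 S=66.0519 intr=65.3381 cont=64.1275 V=65.3381[EX]; j=1 S=81.6331 intr=49.7569 cont=48.5463 V=49.7569[EX]; j=2 S=100.8899 intr=30.5001 cont=29.2896 V=30.5001[EX]; j=3 S=124.6891 intr=6.7009 cont=10.8379 V=10.8379[hold]; j=4 S=154.1024 intr=0.0000 cont=1.5322 V=1.5322[hold]; j=5 S=190.4542 intr=0.0000 cont=0.0000 V=0.0000[hold]  S*(5)=100.8899
k=4: j=0 S=73.4304 intr=57.9596 cont=56.7490 V=57.9596[EX]; j=1 S=90.7522 intr=40.6378 cont=39.4273 V=40.6378[EX]; j=2 S=112.1600 intr=19.2300 cont=20.1401 V=20.1401[hold]; j=3 S=138.6178 intr=0.0000 cont=5.9679 V=5.9679[hold]; j=4 S=171.3168 intr=0.0000 cont=0.7327 V=0.7327[hold]  S*(4)=90.7522
k=3: j=0 S=81.6331 intr=49.7569 cont=48.5463 V=49.7569[EX]; j=1 S=100.8899 intr=30.5001 cont=29.7561 V=30.5001[EX]; j=2 S=124.6891 intr=6.7009 cont=12.6898 V=12.6898[hold]; j=3 S=154.1024 intr=0.0000 cont=3.2293 V=3.2293[hold]  S*(3)=100.8899
k=2: j=0 S=90.7522 intr=40.6378 cont=39.4273 V=40.6378[EX]; j=1 S=112.1600 intr=19.2300 cont=21.0894 V=21.0894[hold]; j=2 S=138.6178 intr=0.0000 cont=7.7233 V=7.7233[hold]  S*(2)=90.7522
k=1: j=0 S=100.8899 intr=30.5001 cont=30.2428 V=30.5001[EX]; j=1 S=124.6891 intr=6.7009 cont=14.0436 V=14.0436[hold]  S*(1)=100.8899
k=0: j=0 S=112.1600 intr=19.2300 cont=21.7834 V=21.7834[hold]  S*(0)=-

price = 21.7834
boundary = - 100.8899 90.7522 100.8899 90.7522 100.8899 112.1600
tree:
21.7834
30.5001 14.0436
40.6378 21.0894 7.7233
49.7569 30.5001 12.6898 3.2293
57.9596 40.6378 20.1401 5.9679 0.7327
65.3381 49.7569 30.5001 10.8379 1.5322 0.0000
71.9751 57.9596 40.6378 19.2300 3.2042 0.0000 0.0000
77.9453 65.3381 49.7569 30.5001 6.7009 0.0000 0.0000 0.0000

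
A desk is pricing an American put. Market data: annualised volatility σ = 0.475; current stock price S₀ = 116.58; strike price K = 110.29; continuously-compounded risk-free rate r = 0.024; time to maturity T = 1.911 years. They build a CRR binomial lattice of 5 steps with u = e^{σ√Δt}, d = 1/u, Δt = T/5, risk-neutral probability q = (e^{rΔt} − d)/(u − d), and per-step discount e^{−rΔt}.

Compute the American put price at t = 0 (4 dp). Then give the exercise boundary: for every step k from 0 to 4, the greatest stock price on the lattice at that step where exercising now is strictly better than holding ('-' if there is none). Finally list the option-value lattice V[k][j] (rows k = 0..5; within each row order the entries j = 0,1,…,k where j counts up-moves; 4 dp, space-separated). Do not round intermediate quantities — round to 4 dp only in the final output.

price = 25.0739
boundary = - - - 48.3086 64.7974
tree:
25.0739
35.1957 12.8476
47.7366 20.1332 3.9389
61.9814 30.7891 7.1313 0.0000
74.2744 45.4926 12.9112 0.0000 0.0000
83.4391 61.9814 23.3758 0.0000 0.0000 0.0000

Δt=0.38220, u=1.34132, d=0.74553, q=0.44258, disc=e^(-rΔt)=0.99087
k=5 terminal: V=max(K-S,0) → 83.4391 61.9814 23.3758 0.0000 0.0000 0.0000
k=4: j=0 S=36.0156 intr=74.2744 cont=73.2673 V=74.2744[EX]; j=1 S=64.7974 intr=45.4926 cont=44.4855 V=45.4926[EX]; j=2 S=116.5800 intr=0.0000 cont=12.9112 V=12.9112[hold]; j=3 S=209.7444 intr=0.0000 cont=0.0000 V=0.0000[hold]; j=4 S=377.3609 intr=0.0000 cont=0.0000 V=0.0000[hold]  S*(4)=64.7974
k=3: j=0 S=48.3086 intr=61.9814 cont=60.9744 V=61.9814[EX]; j=1 S=86.9142 intr=23.3758 cont=30.7891 V=30.7891[hold]; j=2 S=156.3714 intr=0.0000 cont=7.1313 V=7.1313[hold]; j=3 S=281.3349 intr=0.0000 cont=0.0000 V=0.0000[hold]  S*(3)=48.3086
k=2: j=0 S=64.7974 intr=45.4926 cont=47.7366 V=47.7366[hold]; j=1 S=116.5800 intr=0.0000 cont=20.1332 V=20.1332[hold]; j=2 S=209.7444 intr=0.0000 cont=3.9389 V=3.9389[hold]  S*(2)=-
k=1: j=0 S=86.9142 intr=23.3758 cont=35.1957 V=35.1957[hold]; j=1 S=156.3714 intr=0.0000 cont=12.8476 V=12.8476[hold]  S*(1)=-
k=0: j=0 S=116.5800 intr=0.0000 cont=25.0739 V=25.0739[hold]  S*(0)=-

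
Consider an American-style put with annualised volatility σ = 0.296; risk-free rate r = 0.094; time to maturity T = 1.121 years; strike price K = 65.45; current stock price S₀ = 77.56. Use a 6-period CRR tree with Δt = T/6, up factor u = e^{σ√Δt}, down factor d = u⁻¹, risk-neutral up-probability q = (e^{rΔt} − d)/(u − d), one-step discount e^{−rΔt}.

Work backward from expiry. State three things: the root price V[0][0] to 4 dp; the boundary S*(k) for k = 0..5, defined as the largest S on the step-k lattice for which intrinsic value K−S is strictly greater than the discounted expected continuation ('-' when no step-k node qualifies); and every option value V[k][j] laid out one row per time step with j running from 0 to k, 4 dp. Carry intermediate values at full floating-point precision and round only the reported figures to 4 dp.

price = 2.6208
boundary = - - - 52.8375 46.4919 52.8375
tree:
2.6208
4.5695 1.0277
7.7360 1.9913 0.2311
12.6125 3.7885 0.5082 0.0000
18.9581 7.0330 1.1173 0.0000 0.0000
24.5417 12.6125 2.4565 0.0000 0.0000 0.0000
29.4547 18.9581 5.4008 0.0000 0.0000 0.0000 0.0000

Δt=0.18683  u=1.13649  d=0.87990  q=0.53711  discount=0.98259
step 6 (expiry): payoffs max(K−S,0) = 29.4547 18.9581 5.4008 0.0000 0.0000 0.0000 0.0000
step 5: (k=5,j=0): S=40.9083, (K−S)⁺=24.5417, hold=23.4023 ⇒ V=24.5417 exercise | (k=5,j=1): S=52.8375, (K−S)⁺=12.6125, hold=11.4731 ⇒ V=12.6125 exercise | (k=5,j=2): S=68.2453, (K−S)⁺=0.0000, hold=2.4565 ⇒ V=2.4565 continue | (k=5,j=3): S=88.1461, (K−S)⁺=0.0000, hold=0.0000 ⇒ V=0.0000 continue | (k=5,j=4): S=113.8501, (K−S)⁺=0.0000, hold=0.0000 ⇒ V=0.0000 continue | (k=5,j=5): S=147.0497, (K−S)⁺=0.0000, hold=0.0000 ⇒ V=0.0000 continue  boundary S*=52.8375
step 4: (k=4,j=0): S=46.4919, (K−S)⁺=18.9581, hold=17.8187 ⇒ V=18.9581 exercise | (k=4,j=1): S=60.0492, (K−S)⁺=5.4008, hold=7.0330 ⇒ V=7.0330 continue | (k=4,j=2): S=77.5600, (K−S)⁺=0.0000, hold=1.1173 ⇒ V=1.1173 continue | (k=4,j=3): S=100.1771, (K−S)⁺=0.0000, hold=0.0000 ⇒ V=0.0000 continue | (k=4,j=4): S=129.3894, (K−S)⁺=0.0000, hold=0.0000 ⇒ V=0.0000 continue  boundary S*=46.4919
step 3: (k=3,j=0): S=52.8375, (K−S)⁺=12.6125, hold=12.3345 ⇒ V=12.6125 exercise | (k=3,j=1): S=68.2453, (K−S)⁺=0.0000, hold=3.7885 ⇒ V=3.7885 continue | (k=3,j=2): S=88.1461, (K−S)⁺=0.0000, hold=0.5082 ⇒ V=0.5082 continue | (k=3,j=3): S=113.8501, (K−S)⁺=0.0000, hold=0.0000 ⇒ V=0.0000 continue  boundary S*=52.8375
step 2: (k=2,j=0): S=60.0492, (K−S)⁺=5.4008, hold=7.7360 ⇒ V=7.7360 continue | (k=2,j=1): S=77.5600, (K−S)⁺=0.0000, hold=1.9913 ⇒ V=1.9913 continue | (k=2,j=2): S=100.1771, (K−S)⁺=0.0000, hold=0.2311 ⇒ V=0.2311 continue  boundary S*=-
step 1: (k=1,j=0): S=68.2453, (K−S)⁺=0.0000, hold=4.5695 ⇒ V=4.5695 continue | (k=1,j=1): S=88.1461, (K−S)⁺=0.0000, hold=1.0277 ⇒ V=1.0277 continue  boundary S*=-
step 0: (k=0,j=0): S=77.5600, (K−S)⁺=0.0000, hold=2.6208 ⇒ V=2.6208 continue  boundary S*=-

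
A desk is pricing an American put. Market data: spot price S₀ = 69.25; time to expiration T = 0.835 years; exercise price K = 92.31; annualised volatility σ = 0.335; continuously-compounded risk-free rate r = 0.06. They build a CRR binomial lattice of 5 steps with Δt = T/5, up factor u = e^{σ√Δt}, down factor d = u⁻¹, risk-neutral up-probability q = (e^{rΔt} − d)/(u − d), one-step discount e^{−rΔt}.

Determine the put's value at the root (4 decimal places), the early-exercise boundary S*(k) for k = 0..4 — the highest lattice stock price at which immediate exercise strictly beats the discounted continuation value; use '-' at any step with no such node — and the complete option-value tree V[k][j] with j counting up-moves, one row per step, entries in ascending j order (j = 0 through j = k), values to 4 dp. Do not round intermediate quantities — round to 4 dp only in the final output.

price = 23.5278
boundary = - 60.3900 69.2500 60.3900 69.2500
tree:
23.5278
31.9200 15.6903
39.6465 23.0600 8.7082
46.3844 31.9200 14.5191 3.1296
52.2602 39.6465 23.0600 6.3539 0.0000
57.3843 46.3844 31.9200 12.9001 0.0000 0.0000

Δt=0.16700, u=1.14671, d=0.87206, q=0.50249, disc=e^(-rΔt)=0.99003
k=5 terminal: V=max(K-S,0) → 57.3843 46.3844 31.9200 12.9001 0.0000 0.0000
k=4: j=0 S=40.0498 intr=52.2602 cont=51.3399 V=52.2602[EX]; j=1 S=52.6635 intr=39.6465 cont=38.7261 V=39.6465[EX]; j=2 S=69.2500 intr=23.0600 cont=22.1397 V=23.0600[EX]; j=3 S=91.0604 intr=1.2496 cont=6.3539 V=6.3539[hold]; j=4 S=119.7400 intr=0.0000 cont=0.0000 V=0.0000[hold]  S*(4)=69.2500
k=3: j=0 S=45.9256 intr=46.3844 cont=45.4640 V=46.3844[EX]; j=1 S=60.3900 intr=31.9200 cont=30.9997 V=31.9200[EX]; j=2 S=79.4099 intr=12.9001 cont=14.5191 V=14.5191[hold]; j=3 S=104.4202 intr=0.0000 cont=3.1296 V=3.1296[hold]  S*(3)=60.3900
k=2: j=0 S=52.6635 intr=39.6465 cont=38.7261 V=39.6465[EX]; j=1 S=69.2500 intr=23.0600 cont=22.9451 V=23.0600[EX]; j=2 S=91.0604 intr=1.2496 cont=8.7082 V=8.7082[hold]  S*(2)=69.2500
k=1: j=0 S=60.3900 intr=31.9200 cont=30.9997 V=31.9200[EX]; j=1 S=79.4099 intr=12.9001 cont=15.6903 V=15.6903[hold]  S*(1)=60.3900
k=0: j=0 S=69.2500 intr=23.0600 cont=23.5278 V=23.5278[hold]  S*(0)=-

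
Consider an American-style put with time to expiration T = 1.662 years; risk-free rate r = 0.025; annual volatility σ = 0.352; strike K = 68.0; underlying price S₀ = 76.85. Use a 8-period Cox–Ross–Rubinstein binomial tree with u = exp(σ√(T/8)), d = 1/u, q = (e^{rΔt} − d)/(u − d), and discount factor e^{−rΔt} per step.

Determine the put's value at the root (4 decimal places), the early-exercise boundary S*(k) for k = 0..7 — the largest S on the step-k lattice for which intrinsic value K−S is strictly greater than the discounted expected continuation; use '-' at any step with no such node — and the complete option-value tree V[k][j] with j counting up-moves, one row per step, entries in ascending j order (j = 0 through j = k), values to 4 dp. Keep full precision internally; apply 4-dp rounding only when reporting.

price = 8.2162
boundary = - - - - 40.4511 34.4550 40.4511 47.4907
tree:
8.2162
11.6658 4.5106
16.0905 6.9251 1.9033
21.4610 10.3576 3.2242 0.4707
27.5489 14.9976 5.3658 0.9032 0.0000
33.5450 20.8516 8.7208 1.7331 0.0000 0.0000
38.6523 27.5489 13.7110 3.3256 0.0000 0.0000 0.0000
43.0025 33.5450 20.5093 6.3813 0.0000 0.0000 0.0000 0.0000
46.7079 38.6523 27.5489 12.2446 0.0000 0.0000 0.0000 0.0000 0.0000

Δt=0.20775, u=1.17403, d=0.85177, q=0.47613, disc=e^(-rΔt)=0.99482
k=8 terminal: V=max(K-S,0) → 46.7079 38.6523 27.5489 12.2446 0.0000 0.0000 0.0000 0.0000 0.0000
k=7: j=0 S=24.9975 intr=43.0025 cont=42.6503 V=43.0025[EX]; j=1 S=34.4550 intr=33.5450 cont=33.1927 V=33.5450[EX]; j=2 S=47.4907 intr=20.5093 cont=20.1570 V=20.5093[EX]; j=3 S=65.4584 intr=2.5416 cont=6.3813 V=6.3813[hold]; j=4 S=90.2240 intr=0.0000 cont=0.0000 V=0.0000[hold]; j=5 S=124.3594 intr=0.0000 cont=0.0000 V=0.0000[hold]; j=6 S=171.4097 intr=0.0000 cont=0.0000 V=0.0000[hold]; j=7 S=236.2609 intr=0.0000 cont=0.0000 V=0.0000[hold]  S*(7)=47.4907
k=6: j=0 S=29.3477 intr=38.6523 cont=38.3000 V=38.6523[EX]; j=1 S=40.4511 intr=27.5489 cont=27.1966 V=27.5489[EX]; j=2 S=55.7554 intr=12.2446 cont=13.7110 V=13.7110[hold]; j=3 S=76.8500 intr=0.0000 cont=3.3256 V=3.3256[hold]; j=4 S=105.9255 intr=0.0000 cont=0.0000 V=0.0000[hold]; j=5 S=146.0014 intr=0.0000 cont=0.0000 V=0.0000[hold]; j=6 S=201.2397 intr=0.0000 cont=0.0000 V=0.0000[hold]  S*(6)=40.4511
k=5: j=0 S=34.4550 intr=33.5450 cont=33.1927 V=33.5450[EX]; j=1 S=47.4907 intr=20.5093 cont=20.8516 V=20.8516[hold]; j=2 S=65.4584 intr=2.5416 cont=8.7208 V=8.7208[hold]; j=3 S=90.2240 intr=0.0000 cont=1.7331 V=1.7331[hold]; j=4 S=124.3594 intr=0.0000 cont=0.0000 V=0.0000[hold]; j=5 S=171.4097 intr=0.0000 cont=0.0000 V=0.0000[hold]  S*(5)=34.4550
k=4: j=0 S=40.4511 intr=27.5489 cont=27.3588 V=27.5489[EX]; j=1 S=55.7554 intr=12.2446 cont=14.9976 V=14.9976[hold]; j=2 S=76.8500 intr=0.0000 cont=5.3658 V=5.3658[hold]; j=3 S=105.9255 intr=0.0000 cont=0.9032 V=0.9032[hold]; j=4 S=146.0014 intr=0.0000 cont=0.0000 V=0.0000[hold]  S*(4)=40.4511
k=3: j=0 S=47.4907 intr=20.5093 cont=21.4610 V=21.4610[hold]; j=1 S=65.4584 intr=2.5416 cont=10.3576 V=10.3576[hold]; j=2 S=90.2240 intr=0.0000 cont=3.2242 V=3.2242[hold]; j=3 S=124.3594 intr=0.0000 cont=0.4707 V=0.4707[hold]  S*(3)=-
k=2: j=0 S=55.7554 intr=12.2446 cont=16.0905 V=16.0905[hold]; j=1 S=76.8500 intr=0.0000 cont=6.9251 V=6.9251[hold]; j=2 S=105.9255 intr=0.0000 cont=1.9033 V=1.9033[hold]  S*(2)=-
k=1: j=0 S=65.4584 intr=2.5416 cont=11.6658 V=11.6658[hold]; j=1 S=90.2240 intr=0.0000 cont=4.5106 V=4.5106[hold]  S*(1)=-
k=0: j=0 S=76.8500 intr=0.0000 cont=8.2162 V=8.2162[hold]  S*(0)=-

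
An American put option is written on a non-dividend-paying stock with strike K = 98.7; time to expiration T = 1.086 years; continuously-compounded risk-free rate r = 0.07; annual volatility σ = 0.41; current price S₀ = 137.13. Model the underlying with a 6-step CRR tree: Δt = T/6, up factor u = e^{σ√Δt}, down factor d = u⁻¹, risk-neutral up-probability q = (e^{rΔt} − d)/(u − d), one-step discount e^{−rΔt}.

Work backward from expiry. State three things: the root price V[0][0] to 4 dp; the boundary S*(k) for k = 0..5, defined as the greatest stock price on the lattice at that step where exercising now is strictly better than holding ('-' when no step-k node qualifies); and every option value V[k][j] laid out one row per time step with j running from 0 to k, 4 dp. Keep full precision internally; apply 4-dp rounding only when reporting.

price = 4.3404
boundary = - - - - 68.2520 81.2586
tree:
4.3404
7.3695 1.3360
12.2400 2.5486 0.1230
19.7292 4.8508 0.2456 0.0000
30.4480 9.2104 0.4905 0.0000 0.0000
41.3728 17.4414 0.9795 0.0000 0.0000 0.0000
50.5489 30.4480 1.9560 0.0000 0.0000 0.0000 0.0000

params: Δt=0.18100 u=1.19057 d=0.83993 q=0.49287 e^(-rΔt)=0.98741
t_6 payoffs: 50.5489 30.4480 1.9560 0.0000 0.0000 0.0000 0.0000
t_5: node(5,0) S=57.3272 payoff=41.3728 vs cont=40.1301 → 41.3728 [stop]  node(5,1) S=81.2586 payoff=17.4414 vs cont=16.1987 → 17.4414 [stop]  node(5,2) S=115.1803 payoff=0.0000 vs cont=0.9795 → 0.9795 [wait]  node(5,3) S=163.2626 payoff=0.0000 vs cont=0.0000 → 0.0000 [wait]  node(5,4) S=231.4171 payoff=0.0000 vs cont=0.0000 → 0.0000 [wait]  node(5,5) S=328.0229 payoff=0.0000 vs cont=0.0000 → 0.0000 [wait]  ⇒ S*(5)=81.2586
t_4: node(4,0) S=68.2520 payoff=30.4480 vs cont=29.2054 → 30.4480 [stop]  node(4,1) S=96.7440 payoff=1.9560 vs cont=9.2104 → 9.2104 [wait]  node(4,2) S=137.1300 payoff=0.0000 vs cont=0.4905 → 0.4905 [wait]  node(4,3) S=194.3753 payoff=0.0000 vs cont=0.0000 → 0.0000 [wait]  node(4,4) S=275.5179 payoff=0.0000 vs cont=0.0000 → 0.0000 [wait]  ⇒ S*(4)=68.2520
t_3: node(3,0) S=81.2586 payoff=17.4414 vs cont=19.7292 → 19.7292 [wait]  node(3,1) S=115.1803 payoff=0.0000 vs cont=4.8508 → 4.8508 [wait]  node(3,2) S=163.2626 payoff=0.0000 vs cont=0.2456 → 0.2456 [wait]  node(3,3) S=231.4171 payoff=0.0000 vs cont=0.0000 → 0.0000 [wait]  ⇒ S*(3)=-
t_2: node(2,0) S=96.7440 payoff=1.9560 vs cont=12.2400 → 12.2400 [wait]  node(2,1) S=137.1300 payoff=0.0000 vs cont=2.5486 → 2.5486 [wait]  node(2,2) S=194.3753 payoff=0.0000 vs cont=0.1230 → 0.1230 [wait]  ⇒ S*(2)=-
t_1: node(1,0) S=115.1803 payoff=0.0000 vs cont=7.3695 → 7.3695 [wait]  node(1,1) S=163.2626 payoff=0.0000 vs cont=1.3360 → 1.3360 [wait]  ⇒ S*(1)=-
t_0: node(0,0) S=137.1300 payoff=0.0000 vs cont=4.3404 → 4.3404 [wait]  ⇒ S*(0)=-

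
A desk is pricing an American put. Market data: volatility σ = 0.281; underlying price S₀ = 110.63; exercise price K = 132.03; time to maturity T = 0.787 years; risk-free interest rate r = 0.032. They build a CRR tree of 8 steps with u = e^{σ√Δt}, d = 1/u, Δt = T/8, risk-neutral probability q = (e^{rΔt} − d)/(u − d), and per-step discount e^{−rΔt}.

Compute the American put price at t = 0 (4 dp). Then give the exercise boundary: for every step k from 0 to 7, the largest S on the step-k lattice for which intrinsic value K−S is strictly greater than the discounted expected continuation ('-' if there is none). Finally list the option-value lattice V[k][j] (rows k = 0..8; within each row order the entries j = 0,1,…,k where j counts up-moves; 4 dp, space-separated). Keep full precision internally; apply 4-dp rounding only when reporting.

Δt=0.09838  u=1.09214  d=0.91564  q=0.49584  discount=0.99686
step 8 (expiry): payoffs max(K−S,0) = 77.3712 66.8351 54.2681 39.2787 21.4000 0.0749 0.0000 0.0000 0.0000
step 7: (k=7,j=0): S=59.6949, (K−S)⁺=72.3351, hold=71.9202 ⇒ V=72.3351 exercise | (k=7,j=1): S=71.2017, (K−S)⁺=60.8283, hold=60.4134 ⇒ V=60.8283 exercise | (k=7,j=2): S=84.9265, (K−S)⁺=47.1035, hold=46.6885 ⇒ V=47.1035 exercise | (k=7,j=3): S=101.2969, (K−S)⁺=30.7331, hold=30.3181 ⇒ V=30.7331 exercise | (k=7,j=4): S=120.8230, (K−S)⁺=11.2070, hold=10.7921 ⇒ V=11.2070 exercise | (k=7,j=5): S=144.1128, (K−S)⁺=0.0000, hold=0.0377 ⇒ V=0.0377 continue | (k=7,j=6): S=171.8920, (K−S)⁺=0.0000, hold=0.0000 ⇒ V=0.0000 continue | (k=7,j=7): S=205.0260, (K−S)⁺=0.0000, hold=0.0000 ⇒ V=0.0000 continue  boundary S*=120.8230
step 6: (k=6,j=0): S=65.1949, (K−S)⁺=66.8351, hold=66.4201 ⇒ V=66.8351 exercise | (k=6,j=1): S=77.7619, (K−S)⁺=54.2681, hold=53.8532 ⇒ V=54.2681 exercise | (k=6,j=2): S=92.7513, (K−S)⁺=39.2787, hold=38.8638 ⇒ V=39.2787 exercise | (k=6,j=3): S=110.6300, (K−S)⁺=21.4000, hold=20.9850 ⇒ V=21.4000 exercise | (k=6,j=4): S=131.9551, (K−S)⁺=0.0749, hold=5.6509 ⇒ V=5.6509 continue | (k=6,j=5): S=157.3907, (K−S)⁺=0.0000, hold=0.0189 ⇒ V=0.0189 continue | (k=6,j=6): S=187.7294, (K−S)⁺=0.0000, hold=0.0000 ⇒ V=0.0000 continue  boundary S*=110.6300
step 5: (k=5,j=0): S=71.2017, (K−S)⁺=60.8283, hold=60.4134 ⇒ V=60.8283 exercise | (k=5,j=1): S=84.9265, (K−S)⁺=47.1035, hold=46.6885 ⇒ V=47.1035 exercise | (k=5,j=2): S=101.2969, (K−S)⁺=30.7331, hold=30.3181 ⇒ V=30.7331 exercise | (k=5,j=3): S=120.8230, (K−S)⁺=11.2070, hold=13.5482 ⇒ V=13.5482 continue | (k=5,j=4): S=144.1128, (K−S)⁺=0.0000, hold=2.8494 ⇒ V=2.8494 continue | (k=5,j=5): S=171.8920, (K−S)⁺=0.0000, hold=0.0095 ⇒ V=0.0095 continue  boundary S*=101.2969
step 4: (k=4,j=0): S=77.7619, (K−S)⁺=54.2681, hold=53.8532 ⇒ V=54.2681 exercise | (k=4,j=1): S=92.7513, (K−S)⁺=39.2787, hold=38.8638 ⇒ V=39.2787 exercise | (k=4,j=2): S=110.6300, (K−S)⁺=21.4000, hold=22.1422 ⇒ V=22.1422 continue | (k=4,j=3): S=131.9551, (K−S)⁺=0.0749, hold=8.2173 ⇒ V=8.2173 continue | (k=4,j=4): S=157.3907, (K−S)⁺=0.0000, hold=1.4367 ⇒ V=1.4367 continue  boundary S*=92.7513
step 3: (k=3,j=0): S=84.9265, (K−S)⁺=47.1035, hold=46.6885 ⇒ V=47.1035 exercise | (k=3,j=1): S=101.2969, (K−S)⁺=30.7331, hold=30.6850 ⇒ V=30.7331 exercise | (k=3,j=2): S=120.8230, (K−S)⁺=11.2070, hold=15.1898 ⇒ V=15.1898 continue | (k=3,j=3): S=144.1128, (K−S)⁺=0.0000, hold=4.8399 ⇒ V=4.8399 continue  boundary S*=101.2969
step 2: (k=2,j=0): S=92.7513, (K−S)⁺=39.2787, hold=38.8638 ⇒ V=39.2787 exercise | (k=2,j=1): S=110.6300, (K−S)⁺=21.4000, hold=22.9536 ⇒ V=22.9536 continue | (k=2,j=2): S=131.9551, (K−S)⁺=0.0749, hold=10.0262 ⇒ V=10.0262 continue  boundary S*=92.7513
step 1: (k=1,j=0): S=101.2969, (K−S)⁺=30.7331, hold=31.0860 ⇒ V=31.0860 continue | (k=1,j=1): S=120.8230, (K−S)⁺=11.2070, hold=16.4917 ⇒ V=16.4917 continue  boundary S*=-
step 0: (k=0,j=0): S=110.6300, (K−S)⁺=21.4000, hold=23.7745 ⇒ V=23.7745 continue  boundary S*=-

price = 23.7745
boundary = - - 92.7513 101.2969 92.7513 101.2969 110.6300 120.8230
tree:
23.7745
31.0860 16.4917
39.2787 22.9536 10.0262
47.1035 30.7331 15.1898 4.8399
54.2681 39.2787 22.1422 8.2173 1.4367
60.8283 47.1035 30.7331 13.5482 2.8494 0.0095
66.8351 54.2681 39.2787 21.4000 5.6509 0.0189 0.0000
72.3351 60.8283 47.1035 30.7331 11.2070 0.0377 0.0000 0.0000
77.3712 66.8351 54.2681 39.2787 21.4000 0.0749 0.0000 0.0000 0.0000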